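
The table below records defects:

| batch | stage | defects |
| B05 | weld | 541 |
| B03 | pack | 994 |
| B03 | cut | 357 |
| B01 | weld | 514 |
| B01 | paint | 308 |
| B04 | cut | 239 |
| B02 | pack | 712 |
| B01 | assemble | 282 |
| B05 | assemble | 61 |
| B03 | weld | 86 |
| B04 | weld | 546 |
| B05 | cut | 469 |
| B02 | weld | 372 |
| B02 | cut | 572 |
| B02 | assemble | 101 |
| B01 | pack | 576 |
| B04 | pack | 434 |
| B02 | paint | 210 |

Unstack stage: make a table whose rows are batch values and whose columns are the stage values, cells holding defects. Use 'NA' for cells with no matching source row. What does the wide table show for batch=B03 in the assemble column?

No long-format row has batch=B03 and stage=assemble, so the cell is NA.

NA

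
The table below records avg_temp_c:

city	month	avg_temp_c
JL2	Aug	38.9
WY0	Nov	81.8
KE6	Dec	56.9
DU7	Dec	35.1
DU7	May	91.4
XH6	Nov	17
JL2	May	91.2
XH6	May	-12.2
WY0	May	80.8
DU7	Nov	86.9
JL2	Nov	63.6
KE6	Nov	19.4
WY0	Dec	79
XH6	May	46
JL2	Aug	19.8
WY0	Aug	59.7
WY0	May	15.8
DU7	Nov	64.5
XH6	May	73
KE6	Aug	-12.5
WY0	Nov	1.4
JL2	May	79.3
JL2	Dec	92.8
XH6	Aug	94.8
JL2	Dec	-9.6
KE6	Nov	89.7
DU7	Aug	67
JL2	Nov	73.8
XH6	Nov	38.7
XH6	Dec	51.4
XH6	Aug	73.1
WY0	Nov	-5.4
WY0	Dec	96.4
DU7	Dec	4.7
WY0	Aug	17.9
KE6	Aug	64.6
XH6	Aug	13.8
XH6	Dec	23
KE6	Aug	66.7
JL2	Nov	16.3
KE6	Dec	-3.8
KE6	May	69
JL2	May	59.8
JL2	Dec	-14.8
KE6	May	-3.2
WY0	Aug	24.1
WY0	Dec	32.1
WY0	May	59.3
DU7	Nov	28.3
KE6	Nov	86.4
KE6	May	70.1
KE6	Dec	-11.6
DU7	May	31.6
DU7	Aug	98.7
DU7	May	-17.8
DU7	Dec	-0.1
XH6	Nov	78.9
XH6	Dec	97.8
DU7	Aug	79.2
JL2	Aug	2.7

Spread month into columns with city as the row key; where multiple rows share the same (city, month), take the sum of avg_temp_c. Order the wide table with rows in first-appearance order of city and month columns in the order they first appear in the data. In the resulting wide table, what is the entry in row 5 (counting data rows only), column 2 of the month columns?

134.6

With rows in first-appearance order of city, row 5 is city=XH6. month columns in first-appearance order: Aug, Nov, Dec, May; column 2 is Nov.
Long rows with city=XH6, month=Nov: 17 + 38.7 + 78.9 = 134.6.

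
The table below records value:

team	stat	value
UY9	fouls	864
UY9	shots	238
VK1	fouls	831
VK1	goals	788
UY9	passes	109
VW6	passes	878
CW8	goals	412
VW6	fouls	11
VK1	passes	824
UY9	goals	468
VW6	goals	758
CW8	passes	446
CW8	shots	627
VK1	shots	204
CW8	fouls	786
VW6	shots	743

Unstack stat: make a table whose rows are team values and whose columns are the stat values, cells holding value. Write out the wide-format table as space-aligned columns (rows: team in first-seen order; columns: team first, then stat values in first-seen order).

team  fouls  shots  goals  passes
UY9   864    238    468    109   
VK1   831    204    788    824   
VW6   11     743    758    878   
CW8   786    627    412    446   

Columns: team plus the 4 distinct stat values (fouls, shots, goals, passes).
For example, row UY9 column fouls takes value=864 from the long row (UY9, fouls).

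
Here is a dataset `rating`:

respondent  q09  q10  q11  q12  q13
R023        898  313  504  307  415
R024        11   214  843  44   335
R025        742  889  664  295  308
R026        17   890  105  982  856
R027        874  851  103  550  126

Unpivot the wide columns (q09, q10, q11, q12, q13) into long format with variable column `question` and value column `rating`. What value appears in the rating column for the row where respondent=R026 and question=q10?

890

Unpivoting turns each (respondent, wide-column) pair into one long row.
The wide cell at row R026, column q10 holds 890, so the long row (R026, q10) has rating=890.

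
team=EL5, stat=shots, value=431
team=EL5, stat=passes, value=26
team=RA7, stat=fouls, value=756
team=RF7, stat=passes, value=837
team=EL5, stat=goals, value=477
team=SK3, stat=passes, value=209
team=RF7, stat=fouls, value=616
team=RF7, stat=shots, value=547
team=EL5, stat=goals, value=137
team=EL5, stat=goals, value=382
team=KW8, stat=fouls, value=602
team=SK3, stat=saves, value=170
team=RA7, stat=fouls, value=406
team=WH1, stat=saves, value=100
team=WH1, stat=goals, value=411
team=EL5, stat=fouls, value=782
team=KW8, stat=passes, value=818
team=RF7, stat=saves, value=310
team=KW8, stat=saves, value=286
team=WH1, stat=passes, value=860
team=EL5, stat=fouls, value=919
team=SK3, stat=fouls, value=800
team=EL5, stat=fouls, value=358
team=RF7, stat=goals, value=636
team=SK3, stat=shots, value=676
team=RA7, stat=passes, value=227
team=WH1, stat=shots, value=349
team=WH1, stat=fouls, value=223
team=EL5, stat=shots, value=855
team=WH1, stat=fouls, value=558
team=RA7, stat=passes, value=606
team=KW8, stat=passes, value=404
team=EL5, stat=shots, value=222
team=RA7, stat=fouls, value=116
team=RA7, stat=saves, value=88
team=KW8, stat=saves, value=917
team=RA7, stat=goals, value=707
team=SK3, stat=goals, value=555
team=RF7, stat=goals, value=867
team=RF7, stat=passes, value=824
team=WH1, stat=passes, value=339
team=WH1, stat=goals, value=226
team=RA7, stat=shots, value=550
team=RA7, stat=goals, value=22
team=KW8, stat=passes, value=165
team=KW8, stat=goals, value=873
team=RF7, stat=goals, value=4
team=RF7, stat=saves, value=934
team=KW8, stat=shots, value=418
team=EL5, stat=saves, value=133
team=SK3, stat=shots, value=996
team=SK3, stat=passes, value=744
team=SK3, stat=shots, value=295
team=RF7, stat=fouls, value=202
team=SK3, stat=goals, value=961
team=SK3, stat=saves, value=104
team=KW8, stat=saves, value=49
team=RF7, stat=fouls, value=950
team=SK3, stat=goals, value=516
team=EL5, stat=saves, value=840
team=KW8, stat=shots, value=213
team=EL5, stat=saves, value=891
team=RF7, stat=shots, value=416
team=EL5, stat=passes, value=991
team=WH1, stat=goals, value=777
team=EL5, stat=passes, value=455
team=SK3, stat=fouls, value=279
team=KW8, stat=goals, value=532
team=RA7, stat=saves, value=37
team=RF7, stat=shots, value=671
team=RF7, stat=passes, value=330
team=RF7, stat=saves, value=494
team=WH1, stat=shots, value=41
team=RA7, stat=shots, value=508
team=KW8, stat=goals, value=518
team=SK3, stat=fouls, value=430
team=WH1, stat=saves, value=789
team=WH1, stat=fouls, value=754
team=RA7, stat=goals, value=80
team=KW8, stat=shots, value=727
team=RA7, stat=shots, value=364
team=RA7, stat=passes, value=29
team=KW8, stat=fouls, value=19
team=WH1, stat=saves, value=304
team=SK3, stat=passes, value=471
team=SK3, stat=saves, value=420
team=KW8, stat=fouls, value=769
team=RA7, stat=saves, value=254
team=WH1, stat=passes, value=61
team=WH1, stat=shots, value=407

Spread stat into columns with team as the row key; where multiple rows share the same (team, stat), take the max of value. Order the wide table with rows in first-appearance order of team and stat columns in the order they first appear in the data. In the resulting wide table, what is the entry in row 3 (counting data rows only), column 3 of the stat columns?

With rows in first-appearance order of team, row 3 is team=RF7. stat columns in first-appearance order: shots, passes, fouls, goals, saves; column 3 is fouls.
Long rows with team=RF7, stat=fouls: max(616, 202, 950) = 950.

950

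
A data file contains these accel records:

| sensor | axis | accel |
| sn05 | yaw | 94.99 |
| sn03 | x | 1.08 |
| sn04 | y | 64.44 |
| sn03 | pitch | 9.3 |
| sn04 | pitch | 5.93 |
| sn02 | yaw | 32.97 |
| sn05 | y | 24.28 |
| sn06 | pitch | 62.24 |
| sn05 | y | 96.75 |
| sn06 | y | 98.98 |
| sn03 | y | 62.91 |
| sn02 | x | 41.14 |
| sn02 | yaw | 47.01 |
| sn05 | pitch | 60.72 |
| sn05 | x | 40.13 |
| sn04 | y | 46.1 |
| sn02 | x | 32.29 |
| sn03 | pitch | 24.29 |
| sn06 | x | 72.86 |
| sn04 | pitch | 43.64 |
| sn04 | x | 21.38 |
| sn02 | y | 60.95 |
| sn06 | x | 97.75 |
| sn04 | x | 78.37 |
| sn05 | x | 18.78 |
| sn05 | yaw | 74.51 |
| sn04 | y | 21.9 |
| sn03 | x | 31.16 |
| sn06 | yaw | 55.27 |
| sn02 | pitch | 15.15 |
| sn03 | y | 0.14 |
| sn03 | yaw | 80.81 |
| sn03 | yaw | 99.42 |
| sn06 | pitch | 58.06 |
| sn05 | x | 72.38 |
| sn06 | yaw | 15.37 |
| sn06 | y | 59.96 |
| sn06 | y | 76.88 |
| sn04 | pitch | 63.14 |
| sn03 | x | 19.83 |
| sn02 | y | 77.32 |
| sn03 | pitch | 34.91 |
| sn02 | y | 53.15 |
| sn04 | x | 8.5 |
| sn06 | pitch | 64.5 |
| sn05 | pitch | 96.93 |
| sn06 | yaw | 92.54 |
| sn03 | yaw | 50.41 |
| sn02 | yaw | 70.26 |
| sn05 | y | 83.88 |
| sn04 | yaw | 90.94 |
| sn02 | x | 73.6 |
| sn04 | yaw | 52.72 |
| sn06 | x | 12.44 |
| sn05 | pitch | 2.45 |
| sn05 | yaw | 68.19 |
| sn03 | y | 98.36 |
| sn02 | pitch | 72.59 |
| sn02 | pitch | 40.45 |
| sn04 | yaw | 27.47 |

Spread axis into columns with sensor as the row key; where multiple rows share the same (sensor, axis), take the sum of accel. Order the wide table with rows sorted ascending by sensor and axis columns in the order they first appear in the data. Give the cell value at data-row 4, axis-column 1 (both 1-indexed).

237.69

With rows sorted ascending by sensor, row 4 is sensor=sn05. axis columns in first-appearance order: yaw, x, y, pitch; column 1 is yaw.
Long rows with sensor=sn05, axis=yaw: 94.99 + 74.51 + 68.19 = 237.69.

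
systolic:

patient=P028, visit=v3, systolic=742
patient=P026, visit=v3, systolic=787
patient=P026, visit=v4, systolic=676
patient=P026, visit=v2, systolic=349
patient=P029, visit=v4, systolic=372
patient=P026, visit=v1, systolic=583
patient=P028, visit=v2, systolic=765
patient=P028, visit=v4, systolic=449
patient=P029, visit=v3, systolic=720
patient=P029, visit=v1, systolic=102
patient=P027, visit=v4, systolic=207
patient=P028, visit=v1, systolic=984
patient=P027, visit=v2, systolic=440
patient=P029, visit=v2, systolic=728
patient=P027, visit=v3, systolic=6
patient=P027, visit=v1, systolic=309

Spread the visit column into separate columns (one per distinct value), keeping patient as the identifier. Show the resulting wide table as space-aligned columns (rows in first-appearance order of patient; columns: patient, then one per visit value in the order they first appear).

patient  v3   v4   v2   v1 
P028     742  449  765  984
P026     787  676  349  583
P029     720  372  728  102
P027     6    207  440  309

Columns: patient plus the 4 distinct visit values (v3, v4, v2, v1).
For example, row P028 column v3 takes systolic=742 from the long row (P028, v3).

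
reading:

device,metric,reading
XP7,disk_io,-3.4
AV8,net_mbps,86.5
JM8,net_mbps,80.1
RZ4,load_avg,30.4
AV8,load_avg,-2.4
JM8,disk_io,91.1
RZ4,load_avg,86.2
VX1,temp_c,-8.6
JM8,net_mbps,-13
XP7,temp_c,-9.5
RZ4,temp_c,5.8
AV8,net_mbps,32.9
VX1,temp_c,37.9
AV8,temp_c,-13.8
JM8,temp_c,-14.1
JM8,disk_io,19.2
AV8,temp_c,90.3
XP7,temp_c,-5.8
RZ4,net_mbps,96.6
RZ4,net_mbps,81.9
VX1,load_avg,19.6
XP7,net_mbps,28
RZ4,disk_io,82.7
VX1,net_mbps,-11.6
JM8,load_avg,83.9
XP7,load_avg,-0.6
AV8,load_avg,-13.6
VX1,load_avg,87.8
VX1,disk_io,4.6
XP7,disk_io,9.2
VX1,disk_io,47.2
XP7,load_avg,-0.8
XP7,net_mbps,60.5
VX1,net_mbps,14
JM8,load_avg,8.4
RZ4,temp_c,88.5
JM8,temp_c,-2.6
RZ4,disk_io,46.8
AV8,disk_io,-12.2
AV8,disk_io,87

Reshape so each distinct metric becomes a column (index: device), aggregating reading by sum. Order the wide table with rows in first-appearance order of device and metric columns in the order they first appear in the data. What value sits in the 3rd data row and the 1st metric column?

110.3

With rows in first-appearance order of device, row 3 is device=JM8. metric columns in first-appearance order: disk_io, net_mbps, load_avg, temp_c; column 1 is disk_io.
Long rows with device=JM8, metric=disk_io: 91.1 + 19.2 = 110.3.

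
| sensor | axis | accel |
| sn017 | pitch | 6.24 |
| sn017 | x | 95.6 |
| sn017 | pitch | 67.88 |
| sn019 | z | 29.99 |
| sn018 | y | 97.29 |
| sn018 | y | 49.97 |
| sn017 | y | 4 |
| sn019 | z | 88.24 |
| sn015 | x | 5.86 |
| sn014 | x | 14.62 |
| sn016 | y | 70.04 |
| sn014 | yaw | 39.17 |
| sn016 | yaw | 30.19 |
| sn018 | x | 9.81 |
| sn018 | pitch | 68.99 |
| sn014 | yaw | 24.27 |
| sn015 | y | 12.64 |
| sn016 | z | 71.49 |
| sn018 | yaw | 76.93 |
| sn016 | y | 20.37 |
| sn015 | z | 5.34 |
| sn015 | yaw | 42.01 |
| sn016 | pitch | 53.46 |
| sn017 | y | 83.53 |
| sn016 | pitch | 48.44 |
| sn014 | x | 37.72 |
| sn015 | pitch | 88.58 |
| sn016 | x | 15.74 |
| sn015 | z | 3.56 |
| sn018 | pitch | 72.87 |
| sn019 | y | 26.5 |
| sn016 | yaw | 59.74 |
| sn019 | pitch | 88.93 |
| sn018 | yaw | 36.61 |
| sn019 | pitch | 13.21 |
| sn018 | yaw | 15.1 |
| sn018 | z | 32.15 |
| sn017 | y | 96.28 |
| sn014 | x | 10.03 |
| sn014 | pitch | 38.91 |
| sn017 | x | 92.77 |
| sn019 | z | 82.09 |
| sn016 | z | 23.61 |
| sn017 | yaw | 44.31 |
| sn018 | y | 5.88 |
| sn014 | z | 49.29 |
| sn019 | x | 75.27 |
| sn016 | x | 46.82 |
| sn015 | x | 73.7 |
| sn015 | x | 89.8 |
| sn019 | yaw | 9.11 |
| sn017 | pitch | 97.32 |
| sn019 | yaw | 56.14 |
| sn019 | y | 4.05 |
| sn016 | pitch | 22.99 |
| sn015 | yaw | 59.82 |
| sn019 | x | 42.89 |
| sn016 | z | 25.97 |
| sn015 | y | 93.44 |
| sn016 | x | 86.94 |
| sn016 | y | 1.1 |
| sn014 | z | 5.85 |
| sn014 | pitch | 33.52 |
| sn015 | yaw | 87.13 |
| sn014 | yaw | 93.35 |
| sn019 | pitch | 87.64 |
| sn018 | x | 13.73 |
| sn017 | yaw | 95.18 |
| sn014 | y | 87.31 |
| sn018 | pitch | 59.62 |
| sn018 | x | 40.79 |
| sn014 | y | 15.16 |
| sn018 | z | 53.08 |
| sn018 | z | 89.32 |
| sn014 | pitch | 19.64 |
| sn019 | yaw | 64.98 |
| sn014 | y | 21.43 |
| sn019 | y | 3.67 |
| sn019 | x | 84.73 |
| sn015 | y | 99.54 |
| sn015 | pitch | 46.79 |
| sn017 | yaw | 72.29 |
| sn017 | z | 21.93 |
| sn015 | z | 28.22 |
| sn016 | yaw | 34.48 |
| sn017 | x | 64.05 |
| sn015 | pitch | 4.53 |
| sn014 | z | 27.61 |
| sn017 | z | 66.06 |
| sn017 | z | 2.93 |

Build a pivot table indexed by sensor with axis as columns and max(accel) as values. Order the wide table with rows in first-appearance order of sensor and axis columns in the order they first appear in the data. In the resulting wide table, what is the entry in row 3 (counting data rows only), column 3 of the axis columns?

With rows in first-appearance order of sensor, row 3 is sensor=sn018. axis columns in first-appearance order: pitch, x, z, y, yaw; column 3 is z.
Long rows with sensor=sn018, axis=z: max(32.15, 53.08, 89.32) = 89.32.

89.32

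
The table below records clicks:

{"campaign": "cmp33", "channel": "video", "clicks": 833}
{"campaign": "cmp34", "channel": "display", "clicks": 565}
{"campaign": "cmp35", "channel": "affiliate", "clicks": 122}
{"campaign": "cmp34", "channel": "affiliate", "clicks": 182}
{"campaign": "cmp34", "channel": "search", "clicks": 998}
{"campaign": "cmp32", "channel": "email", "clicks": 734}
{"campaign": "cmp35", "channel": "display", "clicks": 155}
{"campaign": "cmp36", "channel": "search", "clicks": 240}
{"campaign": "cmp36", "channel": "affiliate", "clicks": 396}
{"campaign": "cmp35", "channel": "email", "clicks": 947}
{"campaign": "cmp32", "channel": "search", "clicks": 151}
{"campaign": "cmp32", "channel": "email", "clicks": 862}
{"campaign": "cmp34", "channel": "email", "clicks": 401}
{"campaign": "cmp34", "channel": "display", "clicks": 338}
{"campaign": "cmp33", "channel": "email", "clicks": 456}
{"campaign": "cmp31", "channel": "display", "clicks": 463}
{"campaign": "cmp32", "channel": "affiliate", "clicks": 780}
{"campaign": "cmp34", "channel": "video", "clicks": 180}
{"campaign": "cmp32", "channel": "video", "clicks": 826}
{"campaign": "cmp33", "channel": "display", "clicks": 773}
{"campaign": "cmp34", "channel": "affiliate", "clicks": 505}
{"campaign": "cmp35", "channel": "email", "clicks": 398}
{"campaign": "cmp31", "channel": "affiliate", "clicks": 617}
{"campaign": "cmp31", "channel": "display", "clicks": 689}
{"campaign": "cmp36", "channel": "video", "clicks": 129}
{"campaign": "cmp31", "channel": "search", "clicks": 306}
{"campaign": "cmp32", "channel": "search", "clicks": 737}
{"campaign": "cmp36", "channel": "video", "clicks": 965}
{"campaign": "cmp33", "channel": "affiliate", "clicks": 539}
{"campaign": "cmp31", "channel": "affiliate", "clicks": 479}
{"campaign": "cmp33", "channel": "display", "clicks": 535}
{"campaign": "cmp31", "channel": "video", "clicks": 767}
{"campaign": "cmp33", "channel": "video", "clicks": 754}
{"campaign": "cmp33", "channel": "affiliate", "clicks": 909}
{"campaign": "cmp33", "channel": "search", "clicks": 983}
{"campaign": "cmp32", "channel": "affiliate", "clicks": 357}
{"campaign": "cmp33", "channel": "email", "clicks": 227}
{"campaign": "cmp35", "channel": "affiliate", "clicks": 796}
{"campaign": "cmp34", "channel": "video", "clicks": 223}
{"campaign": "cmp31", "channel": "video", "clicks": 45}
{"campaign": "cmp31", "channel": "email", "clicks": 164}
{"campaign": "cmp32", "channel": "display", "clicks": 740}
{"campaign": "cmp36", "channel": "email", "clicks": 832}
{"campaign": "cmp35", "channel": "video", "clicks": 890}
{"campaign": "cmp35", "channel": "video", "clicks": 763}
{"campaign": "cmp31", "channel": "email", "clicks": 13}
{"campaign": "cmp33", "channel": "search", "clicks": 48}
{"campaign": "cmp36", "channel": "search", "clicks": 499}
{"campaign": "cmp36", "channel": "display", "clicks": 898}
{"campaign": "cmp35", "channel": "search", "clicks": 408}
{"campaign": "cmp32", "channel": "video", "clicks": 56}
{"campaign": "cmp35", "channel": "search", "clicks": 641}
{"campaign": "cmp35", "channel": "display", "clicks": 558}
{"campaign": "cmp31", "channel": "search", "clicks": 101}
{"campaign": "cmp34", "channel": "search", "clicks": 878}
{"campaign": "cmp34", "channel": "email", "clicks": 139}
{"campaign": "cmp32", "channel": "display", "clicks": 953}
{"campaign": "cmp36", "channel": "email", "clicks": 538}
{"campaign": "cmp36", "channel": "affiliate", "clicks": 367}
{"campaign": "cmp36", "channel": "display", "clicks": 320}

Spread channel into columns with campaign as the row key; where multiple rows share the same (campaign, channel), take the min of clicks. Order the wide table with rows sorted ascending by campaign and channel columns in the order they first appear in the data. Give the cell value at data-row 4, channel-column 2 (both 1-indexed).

With rows sorted ascending by campaign, row 4 is campaign=cmp34. channel columns in first-appearance order: video, display, affiliate, search, email; column 2 is display.
Long rows with campaign=cmp34, channel=display: min(565, 338) = 338.

338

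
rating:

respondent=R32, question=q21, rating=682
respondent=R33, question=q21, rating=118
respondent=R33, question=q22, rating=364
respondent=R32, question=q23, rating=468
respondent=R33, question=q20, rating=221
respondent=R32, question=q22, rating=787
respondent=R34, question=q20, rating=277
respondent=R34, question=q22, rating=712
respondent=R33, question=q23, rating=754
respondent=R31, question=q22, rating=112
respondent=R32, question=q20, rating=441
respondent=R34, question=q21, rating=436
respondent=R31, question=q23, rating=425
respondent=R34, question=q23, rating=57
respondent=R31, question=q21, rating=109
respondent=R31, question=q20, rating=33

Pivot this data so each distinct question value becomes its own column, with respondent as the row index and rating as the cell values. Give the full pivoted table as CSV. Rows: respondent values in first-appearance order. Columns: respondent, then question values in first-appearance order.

Columns: respondent plus the 4 distinct question values (q21, q22, q23, q20).
For example, row R32 column q21 takes rating=682 from the long row (R32, q21).

respondent,q21,q22,q23,q20
R32,682,787,468,441
R33,118,364,754,221
R34,436,712,57,277
R31,109,112,425,33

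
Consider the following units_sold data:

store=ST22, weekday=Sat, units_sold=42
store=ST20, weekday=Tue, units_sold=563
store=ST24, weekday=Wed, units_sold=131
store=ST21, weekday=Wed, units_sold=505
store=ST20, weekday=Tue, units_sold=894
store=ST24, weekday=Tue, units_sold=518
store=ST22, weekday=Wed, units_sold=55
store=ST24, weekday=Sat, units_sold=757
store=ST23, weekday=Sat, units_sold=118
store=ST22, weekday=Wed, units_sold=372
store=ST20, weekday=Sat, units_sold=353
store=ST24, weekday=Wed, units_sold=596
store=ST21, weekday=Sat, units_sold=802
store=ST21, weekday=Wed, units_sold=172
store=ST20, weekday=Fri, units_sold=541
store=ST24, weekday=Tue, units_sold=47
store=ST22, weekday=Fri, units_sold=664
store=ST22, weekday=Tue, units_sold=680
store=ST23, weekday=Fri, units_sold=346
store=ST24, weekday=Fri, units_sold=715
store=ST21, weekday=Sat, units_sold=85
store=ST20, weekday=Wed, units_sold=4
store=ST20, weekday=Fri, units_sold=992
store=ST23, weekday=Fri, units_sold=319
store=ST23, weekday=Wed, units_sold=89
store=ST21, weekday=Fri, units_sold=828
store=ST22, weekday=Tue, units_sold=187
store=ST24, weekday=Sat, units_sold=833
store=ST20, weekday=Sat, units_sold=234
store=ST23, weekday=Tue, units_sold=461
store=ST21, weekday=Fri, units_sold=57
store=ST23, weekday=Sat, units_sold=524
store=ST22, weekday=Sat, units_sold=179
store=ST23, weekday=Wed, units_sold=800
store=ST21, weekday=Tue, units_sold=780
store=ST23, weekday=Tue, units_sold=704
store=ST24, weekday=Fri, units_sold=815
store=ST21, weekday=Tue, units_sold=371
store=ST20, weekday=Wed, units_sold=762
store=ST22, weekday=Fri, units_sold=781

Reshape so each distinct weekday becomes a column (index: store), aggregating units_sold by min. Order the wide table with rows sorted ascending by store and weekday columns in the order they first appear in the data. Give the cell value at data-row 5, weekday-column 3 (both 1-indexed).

With rows sorted ascending by store, row 5 is store=ST24. weekday columns in first-appearance order: Sat, Tue, Wed, Fri; column 3 is Wed.
Long rows with store=ST24, weekday=Wed: min(131, 596) = 131.

131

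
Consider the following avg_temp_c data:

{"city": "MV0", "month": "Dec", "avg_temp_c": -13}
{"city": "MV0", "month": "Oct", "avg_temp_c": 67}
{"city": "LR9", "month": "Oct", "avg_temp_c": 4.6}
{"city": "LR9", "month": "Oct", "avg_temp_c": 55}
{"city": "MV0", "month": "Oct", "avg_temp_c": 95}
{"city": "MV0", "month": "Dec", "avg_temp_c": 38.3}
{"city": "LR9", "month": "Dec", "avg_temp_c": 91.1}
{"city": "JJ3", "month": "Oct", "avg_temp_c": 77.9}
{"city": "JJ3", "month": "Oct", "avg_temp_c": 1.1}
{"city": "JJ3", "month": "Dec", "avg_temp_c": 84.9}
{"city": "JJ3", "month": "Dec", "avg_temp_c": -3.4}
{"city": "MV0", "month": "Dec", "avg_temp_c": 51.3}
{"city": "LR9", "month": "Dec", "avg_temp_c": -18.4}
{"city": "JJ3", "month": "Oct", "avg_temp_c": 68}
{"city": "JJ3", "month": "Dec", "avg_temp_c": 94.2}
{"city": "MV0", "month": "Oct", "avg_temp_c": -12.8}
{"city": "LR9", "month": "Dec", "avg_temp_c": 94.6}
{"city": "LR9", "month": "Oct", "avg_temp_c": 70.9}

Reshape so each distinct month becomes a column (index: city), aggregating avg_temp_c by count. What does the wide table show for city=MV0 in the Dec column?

Rows with city=MV0 and month=Dec: avg_temp_c values are -13, 38.3, 51.3.
3 rows match — count = 3.

3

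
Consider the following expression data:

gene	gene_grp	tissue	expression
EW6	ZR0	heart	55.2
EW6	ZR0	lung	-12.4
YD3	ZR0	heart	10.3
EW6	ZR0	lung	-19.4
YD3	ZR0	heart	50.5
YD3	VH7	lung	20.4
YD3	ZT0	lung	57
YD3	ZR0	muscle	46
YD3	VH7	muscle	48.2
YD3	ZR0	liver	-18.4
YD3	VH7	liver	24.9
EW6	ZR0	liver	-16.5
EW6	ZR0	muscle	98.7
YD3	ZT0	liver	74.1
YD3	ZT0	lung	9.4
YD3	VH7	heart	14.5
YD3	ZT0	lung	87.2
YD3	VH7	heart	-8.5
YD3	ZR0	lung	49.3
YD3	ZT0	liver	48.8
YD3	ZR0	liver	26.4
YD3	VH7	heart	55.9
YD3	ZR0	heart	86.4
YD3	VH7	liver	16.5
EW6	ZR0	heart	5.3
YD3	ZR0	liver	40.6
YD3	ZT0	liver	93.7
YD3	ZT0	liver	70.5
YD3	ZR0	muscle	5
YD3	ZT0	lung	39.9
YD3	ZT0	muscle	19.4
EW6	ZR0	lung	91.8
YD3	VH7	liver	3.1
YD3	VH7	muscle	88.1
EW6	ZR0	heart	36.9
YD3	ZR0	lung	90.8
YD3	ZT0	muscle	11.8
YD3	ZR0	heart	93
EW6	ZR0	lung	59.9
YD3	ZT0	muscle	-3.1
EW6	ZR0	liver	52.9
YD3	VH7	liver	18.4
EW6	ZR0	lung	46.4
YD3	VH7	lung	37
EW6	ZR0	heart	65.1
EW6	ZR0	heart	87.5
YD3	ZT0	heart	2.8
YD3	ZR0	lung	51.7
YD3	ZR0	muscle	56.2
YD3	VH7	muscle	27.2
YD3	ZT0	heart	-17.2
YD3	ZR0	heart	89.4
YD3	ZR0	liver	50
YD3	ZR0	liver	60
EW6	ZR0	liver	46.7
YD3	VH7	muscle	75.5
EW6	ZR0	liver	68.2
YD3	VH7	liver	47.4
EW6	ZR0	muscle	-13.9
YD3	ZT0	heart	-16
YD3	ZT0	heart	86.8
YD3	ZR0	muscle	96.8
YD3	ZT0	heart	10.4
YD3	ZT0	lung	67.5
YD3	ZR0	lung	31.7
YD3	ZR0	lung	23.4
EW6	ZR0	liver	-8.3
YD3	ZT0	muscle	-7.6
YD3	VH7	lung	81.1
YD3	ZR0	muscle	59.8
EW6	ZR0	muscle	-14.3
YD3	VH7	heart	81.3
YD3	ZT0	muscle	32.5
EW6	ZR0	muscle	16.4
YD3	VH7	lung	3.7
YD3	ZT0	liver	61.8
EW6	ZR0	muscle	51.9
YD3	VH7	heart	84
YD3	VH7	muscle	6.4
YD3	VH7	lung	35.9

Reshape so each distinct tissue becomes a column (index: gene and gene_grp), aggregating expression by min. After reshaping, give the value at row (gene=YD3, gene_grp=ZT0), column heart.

Rows with gene=YD3, gene_grp=ZT0 and tissue=heart: expression values are 2.8, -17.2, -16, 86.8, 10.4.
min(2.8, -17.2, -16, 86.8, 10.4) = -17.2.

-17.2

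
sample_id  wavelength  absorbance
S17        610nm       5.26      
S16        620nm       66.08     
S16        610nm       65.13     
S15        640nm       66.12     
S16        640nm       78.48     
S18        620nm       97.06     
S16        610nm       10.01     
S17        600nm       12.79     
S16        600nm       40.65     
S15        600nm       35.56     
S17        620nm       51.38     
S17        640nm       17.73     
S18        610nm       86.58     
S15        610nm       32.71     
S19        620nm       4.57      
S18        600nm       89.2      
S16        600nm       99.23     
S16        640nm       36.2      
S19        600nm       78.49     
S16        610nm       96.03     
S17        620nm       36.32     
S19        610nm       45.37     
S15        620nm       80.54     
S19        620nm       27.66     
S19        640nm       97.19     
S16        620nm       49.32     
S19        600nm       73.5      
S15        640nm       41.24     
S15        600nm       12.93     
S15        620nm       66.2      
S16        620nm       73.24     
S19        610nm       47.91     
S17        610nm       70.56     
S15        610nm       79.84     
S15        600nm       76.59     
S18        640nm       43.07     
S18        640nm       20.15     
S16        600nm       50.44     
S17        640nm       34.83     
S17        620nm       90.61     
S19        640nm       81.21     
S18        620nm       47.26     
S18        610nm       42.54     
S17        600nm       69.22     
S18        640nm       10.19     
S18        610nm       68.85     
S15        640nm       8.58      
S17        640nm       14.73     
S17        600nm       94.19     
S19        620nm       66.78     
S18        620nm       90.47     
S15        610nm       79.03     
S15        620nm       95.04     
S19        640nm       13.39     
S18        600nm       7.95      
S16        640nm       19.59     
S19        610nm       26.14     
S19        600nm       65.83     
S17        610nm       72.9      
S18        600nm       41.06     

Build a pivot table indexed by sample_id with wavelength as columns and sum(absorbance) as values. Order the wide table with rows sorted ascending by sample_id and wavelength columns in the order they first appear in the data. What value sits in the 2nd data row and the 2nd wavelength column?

188.64

With rows sorted ascending by sample_id, row 2 is sample_id=S16. wavelength columns in first-appearance order: 610nm, 620nm, 640nm, 600nm; column 2 is 620nm.
Long rows with sample_id=S16, wavelength=620nm: 66.08 + 49.32 + 73.24 = 188.64.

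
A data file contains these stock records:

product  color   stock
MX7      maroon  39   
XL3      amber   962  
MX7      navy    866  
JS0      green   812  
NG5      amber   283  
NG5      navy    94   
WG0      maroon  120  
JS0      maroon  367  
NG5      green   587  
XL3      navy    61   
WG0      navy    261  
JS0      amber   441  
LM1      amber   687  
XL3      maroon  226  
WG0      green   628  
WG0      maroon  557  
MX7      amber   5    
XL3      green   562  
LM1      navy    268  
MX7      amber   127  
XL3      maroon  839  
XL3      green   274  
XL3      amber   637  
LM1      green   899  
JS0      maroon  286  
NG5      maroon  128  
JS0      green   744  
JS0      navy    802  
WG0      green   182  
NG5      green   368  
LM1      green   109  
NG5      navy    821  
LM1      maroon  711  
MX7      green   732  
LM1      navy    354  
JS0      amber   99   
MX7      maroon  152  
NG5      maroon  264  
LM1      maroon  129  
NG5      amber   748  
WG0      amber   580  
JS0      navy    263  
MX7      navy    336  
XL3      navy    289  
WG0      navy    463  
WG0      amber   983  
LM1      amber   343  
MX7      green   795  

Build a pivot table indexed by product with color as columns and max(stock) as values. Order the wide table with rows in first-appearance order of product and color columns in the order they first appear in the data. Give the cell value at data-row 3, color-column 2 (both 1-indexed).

With rows in first-appearance order of product, row 3 is product=JS0. color columns in first-appearance order: maroon, amber, navy, green; column 2 is amber.
Long rows with product=JS0, color=amber: max(441, 99) = 441.

441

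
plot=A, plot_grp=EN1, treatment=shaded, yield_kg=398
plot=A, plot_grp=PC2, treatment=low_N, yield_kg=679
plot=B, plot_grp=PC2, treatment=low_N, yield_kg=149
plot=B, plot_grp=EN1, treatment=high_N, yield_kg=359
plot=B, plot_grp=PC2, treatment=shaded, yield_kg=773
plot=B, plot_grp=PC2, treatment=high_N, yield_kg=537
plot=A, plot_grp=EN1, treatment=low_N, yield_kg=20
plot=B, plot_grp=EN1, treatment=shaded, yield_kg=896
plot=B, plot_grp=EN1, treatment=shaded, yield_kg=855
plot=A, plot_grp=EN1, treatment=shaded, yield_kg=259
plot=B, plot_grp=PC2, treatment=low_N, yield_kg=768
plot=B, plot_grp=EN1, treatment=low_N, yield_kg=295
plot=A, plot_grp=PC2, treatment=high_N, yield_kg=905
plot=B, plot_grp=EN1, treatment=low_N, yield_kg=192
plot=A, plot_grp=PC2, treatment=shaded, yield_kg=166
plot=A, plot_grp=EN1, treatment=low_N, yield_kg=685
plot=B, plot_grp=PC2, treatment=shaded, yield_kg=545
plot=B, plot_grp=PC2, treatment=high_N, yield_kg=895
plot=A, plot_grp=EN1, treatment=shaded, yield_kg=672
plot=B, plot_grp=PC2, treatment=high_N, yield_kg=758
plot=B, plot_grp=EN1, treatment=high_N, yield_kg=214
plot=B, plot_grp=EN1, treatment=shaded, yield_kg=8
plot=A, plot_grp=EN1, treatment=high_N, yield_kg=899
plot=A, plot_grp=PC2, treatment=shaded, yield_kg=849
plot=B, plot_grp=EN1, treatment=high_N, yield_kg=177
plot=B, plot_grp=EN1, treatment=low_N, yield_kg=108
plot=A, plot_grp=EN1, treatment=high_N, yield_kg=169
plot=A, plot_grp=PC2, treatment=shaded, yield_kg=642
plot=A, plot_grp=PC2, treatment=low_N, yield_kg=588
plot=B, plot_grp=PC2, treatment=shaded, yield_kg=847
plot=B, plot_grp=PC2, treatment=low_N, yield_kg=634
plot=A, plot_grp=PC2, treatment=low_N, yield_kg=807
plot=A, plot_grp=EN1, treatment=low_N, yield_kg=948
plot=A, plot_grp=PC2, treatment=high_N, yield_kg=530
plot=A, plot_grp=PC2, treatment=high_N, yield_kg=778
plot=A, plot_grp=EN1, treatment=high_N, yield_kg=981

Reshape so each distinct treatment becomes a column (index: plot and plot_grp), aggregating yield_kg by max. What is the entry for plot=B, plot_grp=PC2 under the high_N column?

Rows with plot=B, plot_grp=PC2 and treatment=high_N: yield_kg values are 537, 895, 758.
max(537, 895, 758) = 895.

895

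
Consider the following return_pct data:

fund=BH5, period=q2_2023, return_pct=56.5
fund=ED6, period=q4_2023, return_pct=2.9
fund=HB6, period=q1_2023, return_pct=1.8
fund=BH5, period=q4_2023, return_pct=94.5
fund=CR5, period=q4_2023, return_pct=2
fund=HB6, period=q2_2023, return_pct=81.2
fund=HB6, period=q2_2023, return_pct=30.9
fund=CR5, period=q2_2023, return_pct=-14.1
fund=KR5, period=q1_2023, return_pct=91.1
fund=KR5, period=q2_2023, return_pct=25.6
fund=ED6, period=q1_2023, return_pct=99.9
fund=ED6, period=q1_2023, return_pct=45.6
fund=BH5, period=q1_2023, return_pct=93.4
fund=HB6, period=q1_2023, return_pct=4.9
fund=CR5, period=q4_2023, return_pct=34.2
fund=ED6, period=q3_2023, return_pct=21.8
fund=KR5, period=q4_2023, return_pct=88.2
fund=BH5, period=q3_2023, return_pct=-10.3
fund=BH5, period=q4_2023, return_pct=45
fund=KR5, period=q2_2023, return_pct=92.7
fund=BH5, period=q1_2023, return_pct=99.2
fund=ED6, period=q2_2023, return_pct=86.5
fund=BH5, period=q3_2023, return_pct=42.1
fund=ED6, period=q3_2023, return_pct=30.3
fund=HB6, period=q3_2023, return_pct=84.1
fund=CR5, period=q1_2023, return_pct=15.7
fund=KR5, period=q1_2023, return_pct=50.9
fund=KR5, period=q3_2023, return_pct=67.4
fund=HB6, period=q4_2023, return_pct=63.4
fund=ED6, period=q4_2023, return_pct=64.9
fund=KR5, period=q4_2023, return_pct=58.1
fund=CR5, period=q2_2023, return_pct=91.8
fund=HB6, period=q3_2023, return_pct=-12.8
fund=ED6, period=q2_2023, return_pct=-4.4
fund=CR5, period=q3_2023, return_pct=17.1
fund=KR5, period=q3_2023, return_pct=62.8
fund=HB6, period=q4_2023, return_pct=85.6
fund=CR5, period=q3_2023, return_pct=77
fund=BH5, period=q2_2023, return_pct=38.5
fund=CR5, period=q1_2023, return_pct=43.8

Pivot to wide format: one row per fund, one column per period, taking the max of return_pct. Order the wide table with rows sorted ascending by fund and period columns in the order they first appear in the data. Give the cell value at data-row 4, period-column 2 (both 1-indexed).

With rows sorted ascending by fund, row 4 is fund=HB6. period columns in first-appearance order: q2_2023, q4_2023, q1_2023, q3_2023; column 2 is q4_2023.
Long rows with fund=HB6, period=q4_2023: max(63.4, 85.6) = 85.6.

85.6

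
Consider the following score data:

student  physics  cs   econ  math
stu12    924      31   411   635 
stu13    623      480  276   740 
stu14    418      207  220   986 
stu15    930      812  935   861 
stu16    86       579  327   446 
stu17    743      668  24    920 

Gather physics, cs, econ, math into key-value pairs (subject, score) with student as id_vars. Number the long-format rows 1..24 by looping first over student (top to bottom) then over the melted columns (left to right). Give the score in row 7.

24 rows total (6 × 4). Row 7: index ⌊(7-1)/4⌋ = 1 into student → stu13; (7-1) mod 4 = 2 into the melted columns → econ.
So row 7 is (stu13, econ, 276); score = 276.

276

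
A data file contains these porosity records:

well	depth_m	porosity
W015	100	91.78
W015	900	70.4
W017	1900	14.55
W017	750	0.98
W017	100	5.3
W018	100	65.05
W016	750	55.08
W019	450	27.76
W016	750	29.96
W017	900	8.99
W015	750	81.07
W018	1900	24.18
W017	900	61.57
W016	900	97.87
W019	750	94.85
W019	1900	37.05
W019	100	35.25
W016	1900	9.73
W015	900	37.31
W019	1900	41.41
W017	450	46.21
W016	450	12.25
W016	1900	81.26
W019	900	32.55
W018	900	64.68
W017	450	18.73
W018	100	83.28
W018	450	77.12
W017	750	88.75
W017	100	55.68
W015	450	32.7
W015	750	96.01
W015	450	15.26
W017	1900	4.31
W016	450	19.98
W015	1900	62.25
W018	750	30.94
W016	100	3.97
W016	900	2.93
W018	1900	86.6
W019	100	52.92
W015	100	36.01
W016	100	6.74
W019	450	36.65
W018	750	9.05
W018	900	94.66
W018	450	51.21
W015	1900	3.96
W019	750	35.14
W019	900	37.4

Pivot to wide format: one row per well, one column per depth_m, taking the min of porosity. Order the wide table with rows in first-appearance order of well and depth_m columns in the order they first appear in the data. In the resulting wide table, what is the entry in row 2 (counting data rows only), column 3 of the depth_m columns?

4.31

With rows in first-appearance order of well, row 2 is well=W017. depth_m columns in first-appearance order: 100, 900, 1900, 750, 450; column 3 is 1900.
Long rows with well=W017, depth_m=1900: min(14.55, 4.31) = 4.31.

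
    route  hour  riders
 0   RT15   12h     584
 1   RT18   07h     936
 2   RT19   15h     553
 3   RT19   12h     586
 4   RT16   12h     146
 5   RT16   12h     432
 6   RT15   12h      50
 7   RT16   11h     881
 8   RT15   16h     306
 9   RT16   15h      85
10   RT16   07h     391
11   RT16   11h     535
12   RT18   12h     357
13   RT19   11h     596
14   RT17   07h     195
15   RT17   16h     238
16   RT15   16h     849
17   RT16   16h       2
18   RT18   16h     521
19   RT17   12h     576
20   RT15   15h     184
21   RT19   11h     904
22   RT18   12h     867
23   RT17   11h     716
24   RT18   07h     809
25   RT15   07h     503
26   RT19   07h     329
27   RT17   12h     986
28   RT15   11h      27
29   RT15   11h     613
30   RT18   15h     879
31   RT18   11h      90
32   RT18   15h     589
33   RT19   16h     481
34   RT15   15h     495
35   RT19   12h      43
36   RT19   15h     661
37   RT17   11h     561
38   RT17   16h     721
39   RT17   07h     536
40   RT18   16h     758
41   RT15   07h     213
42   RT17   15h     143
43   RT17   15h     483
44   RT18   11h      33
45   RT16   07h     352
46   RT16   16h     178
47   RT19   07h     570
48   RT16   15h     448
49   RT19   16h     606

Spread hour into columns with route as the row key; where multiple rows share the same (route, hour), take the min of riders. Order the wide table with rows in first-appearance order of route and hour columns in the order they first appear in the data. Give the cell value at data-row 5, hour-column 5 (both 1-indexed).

238

With rows in first-appearance order of route, row 5 is route=RT17. hour columns in first-appearance order: 12h, 07h, 15h, 11h, 16h; column 5 is 16h.
Long rows with route=RT17, hour=16h: min(238, 721) = 238.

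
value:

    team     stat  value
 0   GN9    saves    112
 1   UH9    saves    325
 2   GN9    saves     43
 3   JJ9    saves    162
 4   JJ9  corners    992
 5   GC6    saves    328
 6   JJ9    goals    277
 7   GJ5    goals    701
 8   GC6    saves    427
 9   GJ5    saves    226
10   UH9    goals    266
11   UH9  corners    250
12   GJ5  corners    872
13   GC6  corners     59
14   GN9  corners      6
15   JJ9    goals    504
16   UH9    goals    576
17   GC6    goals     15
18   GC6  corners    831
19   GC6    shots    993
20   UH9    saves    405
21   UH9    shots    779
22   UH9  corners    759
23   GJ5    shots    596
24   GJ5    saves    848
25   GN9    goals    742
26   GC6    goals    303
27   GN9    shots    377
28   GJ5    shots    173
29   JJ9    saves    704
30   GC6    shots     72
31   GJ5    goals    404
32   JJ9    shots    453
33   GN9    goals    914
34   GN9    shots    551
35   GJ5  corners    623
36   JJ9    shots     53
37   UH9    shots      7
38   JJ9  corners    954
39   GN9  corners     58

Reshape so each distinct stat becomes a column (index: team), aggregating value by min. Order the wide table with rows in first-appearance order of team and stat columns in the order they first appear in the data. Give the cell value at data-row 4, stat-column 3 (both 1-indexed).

With rows in first-appearance order of team, row 4 is team=GC6. stat columns in first-appearance order: saves, corners, goals, shots; column 3 is goals.
Long rows with team=GC6, stat=goals: min(15, 303) = 15.

15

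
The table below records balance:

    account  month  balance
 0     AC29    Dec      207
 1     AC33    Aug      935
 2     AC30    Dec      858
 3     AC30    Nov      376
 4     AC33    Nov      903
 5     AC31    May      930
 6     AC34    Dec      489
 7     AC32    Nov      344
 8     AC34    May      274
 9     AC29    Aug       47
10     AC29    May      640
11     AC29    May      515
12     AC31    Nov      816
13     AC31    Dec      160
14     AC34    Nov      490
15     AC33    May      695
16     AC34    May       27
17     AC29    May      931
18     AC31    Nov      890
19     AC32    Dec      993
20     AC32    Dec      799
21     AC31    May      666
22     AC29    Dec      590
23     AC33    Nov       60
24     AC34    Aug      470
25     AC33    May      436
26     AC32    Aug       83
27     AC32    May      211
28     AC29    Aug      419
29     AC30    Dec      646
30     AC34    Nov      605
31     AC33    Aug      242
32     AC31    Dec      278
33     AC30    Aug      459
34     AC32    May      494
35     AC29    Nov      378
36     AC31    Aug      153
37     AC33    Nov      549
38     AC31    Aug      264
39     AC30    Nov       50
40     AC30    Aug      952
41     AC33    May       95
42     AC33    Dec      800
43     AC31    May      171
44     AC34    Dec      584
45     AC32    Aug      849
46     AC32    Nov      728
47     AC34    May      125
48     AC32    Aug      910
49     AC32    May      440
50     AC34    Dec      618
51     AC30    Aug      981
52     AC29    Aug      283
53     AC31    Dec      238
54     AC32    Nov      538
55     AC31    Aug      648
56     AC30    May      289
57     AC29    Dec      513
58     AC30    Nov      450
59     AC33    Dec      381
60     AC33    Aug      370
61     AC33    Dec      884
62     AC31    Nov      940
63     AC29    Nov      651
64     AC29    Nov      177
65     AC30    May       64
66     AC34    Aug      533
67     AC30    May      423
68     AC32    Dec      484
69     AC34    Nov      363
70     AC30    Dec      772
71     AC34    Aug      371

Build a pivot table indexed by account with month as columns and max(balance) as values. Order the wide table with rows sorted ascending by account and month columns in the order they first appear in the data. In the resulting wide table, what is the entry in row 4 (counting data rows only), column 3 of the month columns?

With rows sorted ascending by account, row 4 is account=AC32. month columns in first-appearance order: Dec, Aug, Nov, May; column 3 is Nov.
Long rows with account=AC32, month=Nov: max(344, 728, 538) = 728.

728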